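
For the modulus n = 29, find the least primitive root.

2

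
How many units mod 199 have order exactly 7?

0

φ(199) = 199 − 1 = 198 = 2 · 3^2 · 11.
Since (Z/199Z)^× is cyclic of order 198, the number of elements of order d is φ(d) when d | 198 and 0 otherwise.
7 does not divide 198, so no element of (Z/199Z)^× has order 7.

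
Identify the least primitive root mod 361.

φ(361) = φ(19^2) = 19·(19−1) = 342 = 2 · 3^2 · 19.
g is a primitive root iff g^(342/q) ≢ 1 (mod 361) for each prime q ∈ {2, 3, 19}.
g = 2: 2^171 ≡ 360; 2^114 ≡ 292; 2^18 ≡ 58 — none is 1, so 2 is a primitive root.
So 2 is the smallest generator of (Z/361Z)^×.

2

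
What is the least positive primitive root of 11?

2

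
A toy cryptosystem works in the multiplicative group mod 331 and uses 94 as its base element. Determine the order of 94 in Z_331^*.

165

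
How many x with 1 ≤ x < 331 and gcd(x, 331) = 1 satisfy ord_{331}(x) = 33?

20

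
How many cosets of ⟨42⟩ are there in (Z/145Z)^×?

ord(42) | φ(145) = φ(5·29) = (5−1)·(29−1) = 4·28 = 112 = 2^4 · 7.
Divisors of 112: 1, 2, 4, 7, 8, 14, 16, 28, 56, 112.
Evaluate successive powers at the divisors of 112:
42^1 ≡ 42
42^2 ≡ 24
42^4 ≡ 141
42^7 ≡ 28
42^8 ≡ 16
42^14 ≡ 59
42^16 ≡ 111
42^28 ≡ 1
So ord_145(42) = 28, hence |⟨42⟩| = 28.
[(Z/145Z)^× : ⟨42⟩] = 112/28 = 4.

4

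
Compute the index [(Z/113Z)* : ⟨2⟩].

4

ord(2) | φ(113) = 113 − 1 = 112 = 2^4 · 7.
Divisors of 112: 1, 2, 4, 7, 8, 14, 16, 28, 56, 112.
Compute 2^d (mod 113) for the divisors d until we hit 1:
2^1 ≡ 2
2^2 ≡ 4
2^4 ≡ 16
2^7 ≡ 15
2^8 ≡ 30
2^14 ≡ 112
2^16 ≡ 109
2^28 ≡ 1
So ord_113(2) = 28, hence |⟨2⟩| = 28.
The index is φ(113) / ord(2) = 112 / 28 = 4.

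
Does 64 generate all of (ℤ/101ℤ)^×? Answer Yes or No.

No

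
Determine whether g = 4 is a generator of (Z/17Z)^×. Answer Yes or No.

φ(17) = 17 − 1 = 16 = 2^4.
Test 4^(16/q) mod 17 for each prime factor q of 16:
4^8 ≡ 1 (mod 17)  [q = 2: ≡ 1 ✗]
The check at q = 2 fails, so 4 generates a proper subgroup.

No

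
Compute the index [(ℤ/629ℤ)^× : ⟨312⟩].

Since 312 ∈ (Z/629Z)^×, its order divides φ(629) = φ(17·37) = (17−1)·(37−1) = 16·36 = 576 = 2^6 · 3^2.
Divisors of 576: 1, 2, 3, 4, 6, 8, 9, 12, 16, 18, 24, 32, 36, 48, 64, 72, 96, 144, 192, 288, 576.
Test each divisor d:
312^1 ≡ 312
312^2 ≡ 478
312^3 ≡ 63
312^4 ≡ 157
312^6 ≡ 195
312^8 ≡ 118
312^9 ≡ 334
312^12 ≡ 285
312^16 ≡ 86
312^18 ≡ 223
312^24 ≡ 84
312^32 ≡ 477
312^36 ≡ 38
312^48 ≡ 137
312^64 ≡ 460
312^72 ≡ 186
312^96 ≡ 528
312^144 ≡ 1
The order of 312 is 144, so the subgroup it generates has 144 elements.
The index is φ(629) / ord(312) = 576 / 144 = 4.

4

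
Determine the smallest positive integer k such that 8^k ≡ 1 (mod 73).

The order of 8 must divide φ(73) = 73 − 1 = 72 = 2^3 · 3^2.
Divisors of 72: 1, 2, 3, 4, 6, 8, 9, 12, 18, 24, 36, 72.
Evaluate successive powers at the divisors of 72:
8^1 ≡ 8
8^2 ≡ 64
8^3 ≡ 1
Therefore the multiplicative order of 8 modulo 73 is 3.

3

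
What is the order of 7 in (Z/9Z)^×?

Since 7 ∈ (Z/9Z)^×, its order divides φ(9) = φ(3^2) = 3·(3−1) = 6 = 2 · 3.
Divisors of 6: 1, 2, 3, 6.
Compute 7^d (mod 9) for the divisors d until we hit 1:
7^1 ≡ 7 (mod 9)
7^2 ≡ 4 (mod 9)
7^3 ≡ 1 (mod 9) ✓
Hence ord(7) = 3.

3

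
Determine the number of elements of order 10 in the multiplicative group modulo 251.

4

φ(251) = 251 − 1 = 250 = 2 · 5^3.
(Z/251Z)^× is cyclic (|G| = 250); a cyclic group of order m has exactly φ(d) elements of each order d | m, and none otherwise.
10 = 2 · 5 divides 250, and φ(10) = 4.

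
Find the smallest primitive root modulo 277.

φ(277) = 277 − 1 = 276 = 2^2 · 3 · 23.
Test candidates g = 2, 3, … against the prime factors q ∈ {2, 3, 23} of φ(277): g is a generator iff g^(276/q) ≢ 1 for every such q.
g = 2: 2^138 ≡ 276; 2^92 ≡ 1 — hits 1, so not a primitive root.
g = 3: 3^138 ≡ 1 — hits 1, so not a primitive root.
g = 4: 4^138 ≡ 1 — hits 1, so not a primitive root.
g = 5: 5^138 ≡ 276; 5^92 ≡ 116; 5^12 ≡ 27 — none is 1, so 5 is a primitive root.
Hence the least primitive root of 277 is 5.

5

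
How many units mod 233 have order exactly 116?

56

φ(233) = 233 − 1 = 232 = 2^3 · 29.
Since (Z/233Z)^× is cyclic of order 232, the number of elements of order d is φ(d) when d | 232 and 0 otherwise.
116 = 2^2 · 29 divides 232, and φ(116) = 56.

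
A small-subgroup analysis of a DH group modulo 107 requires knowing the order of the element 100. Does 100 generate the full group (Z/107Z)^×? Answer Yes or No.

No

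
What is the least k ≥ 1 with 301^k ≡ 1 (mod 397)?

The order of 301 must divide φ(397) = 397 − 1 = 396 = 2^2 · 3^2 · 11.
Divisors of 396: 1, 2, 3, 4, 6, 9, 11, 12, 18, 22, 33, 36, 44, 66, 99, 132, 198, 396.
Evaluate successive powers at the divisors of 396:
301^1 ≡ 301
301^2 ≡ 85
301^3 ≡ 177
301^4 ≡ 79
301^6 ≡ 363
301^9 ≡ 334
301^11 ≡ 203
301^12 ≡ 362
301^18 ≡ 396
301^22 ≡ 318
301^33 ≡ 240
301^36 ≡ 1
Hence ord(301) = 36.

36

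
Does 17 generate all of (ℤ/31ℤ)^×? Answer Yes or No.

Yes

φ(31) = 31 − 1 = 30 = 2 · 3 · 5.
17 is a primitive root mod 31 iff 17^(φ(31)/q) ≢ 1 for every prime q | φ(31), i.e. q ∈ {2, 3, 5}.
17^15 ≡ 30 (mod 31)  [q = 2: ≢ 1 ✓]
17^10 ≡ 25 (mod 31)  [q = 3: ≢ 1 ✓]
17^6 ≡ 8 (mod 31)  [q = 5: ≢ 1 ✓]
All checks pass, so 17 has order 30 and is a primitive root modulo 31.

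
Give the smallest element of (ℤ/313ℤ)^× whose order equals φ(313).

10

φ(313) = 313 − 1 = 312 = 2^3 · 3 · 13.
Test candidates g = 2, 3, … against the prime factors q ∈ {2, 3, 13} of φ(313): g is a generator iff g^(312/q) ≢ 1 for every such q.
g = 2: 2^156 ≡ 1 — hits 1, so not a primitive root.
g = 3: 3^156 ≡ 1 — hits 1, so not a primitive root.
g = 4: 4^156 ≡ 1 — hits 1, so not a primitive root.
g = 5: 5^156 ≡ 312; 5^104 ≡ 1 — hits 1, so not a primitive root.
g = 6: 6^156 ≡ 1 — hits 1, so not a primitive root.
g = 7: 7^156 ≡ 312; 7^104 ≡ 1 — hits 1, so not a primitive root.
g = 8: 8^156 ≡ 1 — hits 1, so not a primitive root.
g = 9: 9^156 ≡ 1 — hits 1, so not a primitive root.
g = 10: 10^156 ≡ 312; 10^104 ≡ 214; 10^24 ≡ 103 — none is 1, so 10 is a primitive root.
The smallest primitive root modulo 313 is 10.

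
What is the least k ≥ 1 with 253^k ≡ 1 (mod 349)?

348

By Lagrange's theorem, ord_349(253) divides φ(349) = 349 − 1 = 348 = 2^2 · 3 · 29.
Divisors of 348: 1, 2, 3, 4, 6, 12, 29, 58, 87, 116, 174, 348.
Compute 253^d (mod 349) for the divisors d until we hit 1:
253^1 ≡ 253
253^2 ≡ 142
253^3 ≡ 328
253^4 ≡ 271
253^6 ≡ 92
253^12 ≡ 88
253^29 ≡ 24
253^58 ≡ 227
253^87 ≡ 213
253^116 ≡ 226
253^174 ≡ 348
253^348 ≡ 1
So ord_349(253) = 348.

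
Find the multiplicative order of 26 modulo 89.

Since 26 ∈ (Z/89Z)^×, its order divides φ(89) = 89 − 1 = 88 = 2^3 · 11.
Divisors of 88: 1, 2, 4, 8, 11, 22, 44, 88.
Evaluate successive powers at the divisors of 88:
26^1 ≡ 26
26^2 ≡ 53
26^4 ≡ 50
26^8 ≡ 8
26^11 ≡ 77
26^22 ≡ 55
26^44 ≡ 88
26^88 ≡ 1
So ord_89(26) = 88.

88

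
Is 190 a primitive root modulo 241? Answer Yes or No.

φ(241) = 241 − 1 = 240 = 2^4 · 3 · 5.
Test 190^(240/q) mod 241 for each prime factor q of 240:
190^120 ≡ 240 (mod 241)  [q = 2: ≢ 1 ✓]
190^80 ≡ 225 (mod 241)  [q = 3: ≢ 1 ✓]
190^48 ≡ 205 (mod 241)  [q = 5: ≢ 1 ✓]
None equal 1, so ord_241(190) = 240: 190 is a primitive root.

Yes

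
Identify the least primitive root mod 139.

φ(139) = 139 − 1 = 138 = 2 · 3 · 23.
Test candidates g = 2, 3, … against the prime factors q ∈ {2, 3, 23} of φ(139): g is a generator iff g^(138/q) ≢ 1 for every such q.
g = 2: 2^69 ≡ 138; 2^46 ≡ 96; 2^6 ≡ 64 — none is 1, so 2 is a primitive root.
So 2 is the smallest generator of (Z/139Z)^×.

2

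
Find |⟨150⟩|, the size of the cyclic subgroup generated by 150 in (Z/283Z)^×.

141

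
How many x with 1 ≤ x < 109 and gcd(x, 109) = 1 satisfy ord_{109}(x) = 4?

2

φ(109) = 109 − 1 = 108 = 2^2 · 3^3.
In a cyclic group of order 108, there are φ(d) elements of order d for each divisor d of 108, and zero for non-divisors.
4 = 2^2 divides 108, and φ(4) = 2.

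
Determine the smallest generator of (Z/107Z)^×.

2

φ(107) = 107 − 1 = 106 = 2 · 53.
g is a primitive root iff g^(106/q) ≢ 1 (mod 107) for each prime q ∈ {2, 53}.
g = 2: 2^53 ≡ 106; 2^2 ≡ 4 — none is 1, so 2 is a primitive root.
So 2 is the smallest generator of (Z/107Z)^×.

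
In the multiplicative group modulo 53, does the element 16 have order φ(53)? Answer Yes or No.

No

φ(53) = 53 − 1 = 52 = 2^2 · 13.
It suffices to check that the order of 16 is not a proper divisor of 52: compute 16^(52/q) for q ∈ {2, 13}.
16^26 ≡ 1 (mod 53)  [q = 2: ≡ 1 ✗]
16^4 ≡ 28 (mod 53)  [q = 13: ≢ 1 ✓]
The check at q = 2 fails, so 16 generates a proper subgroup.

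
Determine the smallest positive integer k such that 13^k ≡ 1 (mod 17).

By Lagrange's theorem, ord_17(13) divides φ(17) = 17 − 1 = 16 = 2^4.
Divisors of 16: 1, 2, 4, 8, 16.
Test each divisor d:
13^1 ≡ 13
13^2 ≡ 16
13^4 ≡ 1
So ord_17(13) = 4.

4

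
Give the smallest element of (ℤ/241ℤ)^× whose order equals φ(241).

φ(241) = 241 − 1 = 240 = 2^4 · 3 · 5.
g is a primitive root iff g^(240/q) ≢ 1 (mod 241) for each prime q ∈ {2, 3, 5}.
g = 2: 2^120 ≡ 1 — hits 1, so not a primitive root.
g = 3: 3^120 ≡ 1 — hits 1, so not a primitive root.
g = 4: 4^120 ≡ 1 — hits 1, so not a primitive root.
g = 5: 5^120 ≡ 1 — hits 1, so not a primitive root.
g = 6: 6^120 ≡ 1 — hits 1, so not a primitive root.
g = 7: 7^120 ≡ 240; 7^80 ≡ 15; 7^48 ≡ 91 — none is 1, so 7 is a primitive root.
Hence the least primitive root of 241 is 7.

7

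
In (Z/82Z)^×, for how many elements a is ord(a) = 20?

8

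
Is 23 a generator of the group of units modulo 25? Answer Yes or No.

Yes

φ(25) = φ(5^2) = 5·(5−1) = 20 = 2^2 · 5.
An element g generates (Z/25Z)^× iff g^(20/q) ≢ 1 (mod 25) for each prime q ∈ {2, 5}.
23^10 ≡ 24 (mod 25)  [q = 2: ≢ 1 ✓]
23^4 ≡ 16 (mod 25)  [q = 5: ≢ 1 ✓]
None equal 1, so ord_25(23) = 20: 23 is a primitive root.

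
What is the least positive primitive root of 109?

6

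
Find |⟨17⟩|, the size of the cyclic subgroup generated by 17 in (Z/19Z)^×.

9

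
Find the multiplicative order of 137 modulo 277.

276

By Lagrange's theorem, ord_277(137) divides φ(277) = 277 − 1 = 276 = 2^2 · 3 · 23.
Divisors of 276: 1, 2, 3, 4, 6, 12, 23, 46, 69, 92, 138, 276.
Test each divisor d:
137^1 ≡ 137
137^2 ≡ 210
137^3 ≡ 239
137^4 ≡ 57
137^6 ≡ 59
137^12 ≡ 157
137^23 ≡ 95
137^46 ≡ 161
137^69 ≡ 60
137^92 ≡ 160
137^138 ≡ 276
137^276 ≡ 1
Hence ord(137) = 276.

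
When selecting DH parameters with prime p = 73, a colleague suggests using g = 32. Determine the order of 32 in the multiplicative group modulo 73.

9

Since 32 ∈ (Z/73Z)^×, its order divides φ(73) = 73 − 1 = 72 = 2^3 · 3^2.
Divisors of 72: 1, 2, 3, 4, 6, 8, 9, 12, 18, 24, 36, 72.
Check 32^d mod 73 for each divisor in increasing order:
32^1 ≡ 32 (mod 73)
32^2 ≡ 2 (mod 73)
32^3 ≡ 64 (mod 73)
32^4 ≡ 4 (mod 73)
32^6 ≡ 8 (mod 73)
32^8 ≡ 16 (mod 73)
32^9 ≡ 1 (mod 73) ✓
So ord_73(32) = 9.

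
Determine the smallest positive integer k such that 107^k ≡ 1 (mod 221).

Since 107 ∈ (Z/221Z)^×, its order divides φ(221) = φ(13·17) = (13−1)·(17−1) = 12·16 = 192 = 2^6 · 3.
Divisors of 192: 1, 2, 3, 4, 6, 8, 12, 16, 24, 32, 48, 64, 96, 192.
Check 107^d mod 221 for each divisor in increasing order:
107^1 ≡ 107
107^2 ≡ 178
107^3 ≡ 40
107^4 ≡ 81
107^6 ≡ 53
107^8 ≡ 152
107^12 ≡ 157
107^16 ≡ 120
107^24 ≡ 118
107^32 ≡ 35
107^48 ≡ 1
So ord_221(107) = 48.

48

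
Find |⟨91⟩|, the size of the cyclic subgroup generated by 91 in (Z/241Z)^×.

5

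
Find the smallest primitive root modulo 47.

5

φ(47) = 47 − 1 = 46 = 2 · 23.
Test candidates g = 2, 3, … against the prime factors q ∈ {2, 23} of φ(47): g is a generator iff g^(46/q) ≢ 1 for every such q.
g = 2: 2^23 ≡ 1 — hits 1, so not a primitive root.
g = 3: 3^23 ≡ 1 — hits 1, so not a primitive root.
g = 4: 4^23 ≡ 1 — hits 1, so not a primitive root.
g = 5: 5^23 ≡ 46; 5^2 ≡ 25 — none is 1, so 5 is a primitive root.
Hence the least primitive root of 47 is 5.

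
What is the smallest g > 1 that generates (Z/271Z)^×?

6

φ(271) = 271 − 1 = 270 = 2 · 3^3 · 5.
g is a primitive root iff g^(270/q) ≢ 1 (mod 271) for each prime q ∈ {2, 3, 5}.
g = 2: 2^135 ≡ 1 — hits 1, so not a primitive root.
g = 3: 3^135 ≡ 270; 3^90 ≡ 1 — hits 1, so not a primitive root.
g = 4: 4^135 ≡ 1 — hits 1, so not a primitive root.
g = 5: 5^135 ≡ 1 — hits 1, so not a primitive root.
g = 6: 6^135 ≡ 270; 6^90 ≡ 242; 6^54 ≡ 10 — none is 1, so 6 is a primitive root.
The smallest primitive root modulo 271 is 6.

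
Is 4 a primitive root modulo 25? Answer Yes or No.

φ(25) = φ(5^2) = 5·(5−1) = 20 = 2^2 · 5.
4 is a primitive root mod 25 iff 4^(φ(25)/q) ≢ 1 for every prime q | φ(25), i.e. q ∈ {2, 5}.
4^10 ≡ 1 (mod 25)  [q = 2: ≡ 1 ✗]
4^4 ≡ 6 (mod 25)  [q = 5: ≢ 1 ✓]
Since 4^10 ≡ 1, the order of 4 divides 10 < 20, so 4 is not a primitive root.

No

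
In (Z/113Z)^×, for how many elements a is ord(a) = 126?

φ(113) = 113 − 1 = 112 = 2^4 · 7.
(Z/113Z)^× is cyclic (|G| = 112); a cyclic group of order m has exactly φ(d) elements of each order d | m, and none otherwise.
Here 112 is not a multiple of 126, so there are no elements of order 126.

0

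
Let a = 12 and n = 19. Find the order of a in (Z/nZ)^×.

6

ord(12) | φ(19) = 19 − 1 = 18 = 2 · 3^2.
Divisors of 18: 1, 2, 3, 6, 9, 18.
Test each divisor d:
12^1 ≡ 12 (mod 19)
12^2 ≡ 11 (mod 19)
12^3 ≡ 18 (mod 19)
12^6 ≡ 1 (mod 19) ✓
The smallest such exponent is 6, so the order of 12 is 6.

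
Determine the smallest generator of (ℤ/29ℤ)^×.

2

φ(29) = 29 − 1 = 28 = 2^2 · 7.
Test candidates g = 2, 3, … against the prime factors q ∈ {2, 7} of φ(29): g is a generator iff g^(28/q) ≢ 1 for every such q.
g = 2: 2^14 ≡ 28; 2^4 ≡ 16 — none is 1, so 2 is a primitive root.
The smallest primitive root modulo 29 is 2.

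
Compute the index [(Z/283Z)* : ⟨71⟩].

The order of 71 must divide φ(283) = 283 − 1 = 282 = 2 · 3 · 47.
Divisors of 282: 1, 2, 3, 6, 47, 94, 141, 282.
Evaluate successive powers at the divisors of 282:
71^1 ≡ 71 (mod 283)
71^2 ≡ 230 (mod 283)
71^3 ≡ 199 (mod 283)
71^6 ≡ 264 (mod 283)
71^47 ≡ 1 (mod 283) ✓
The order of 71 is 47, so the subgroup it generates has 47 elements.
[(Z/283Z)^× : ⟨71⟩] = 282/47 = 6.

6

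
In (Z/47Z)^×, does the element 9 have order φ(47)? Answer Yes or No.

φ(47) = 47 − 1 = 46 = 2 · 23.
It suffices to check that the order of 9 is not a proper divisor of 46: compute 9^(46/q) for q ∈ {2, 23}.
9^23 ≡ 1 (mod 47)  [q = 2: ≡ 1 ✗]
9^2 ≡ 34 (mod 47)  [q = 23: ≢ 1 ✓]
9^23 ≡ 1 shows ord(9) | 23, strictly less than φ(47); not a primitive root.

No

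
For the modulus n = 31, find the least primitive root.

3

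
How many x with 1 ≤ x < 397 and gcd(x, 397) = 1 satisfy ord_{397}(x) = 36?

12

φ(397) = 397 − 1 = 396 = 2^2 · 3^2 · 11.
Since (Z/397Z)^× is cyclic of order 396, the number of elements of order d is φ(d) when d | 396 and 0 otherwise.
36 = 2^2 · 3^2 divides 396, and φ(36) = 12.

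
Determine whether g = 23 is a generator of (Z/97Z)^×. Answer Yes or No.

Yes

φ(97) = 97 − 1 = 96 = 2^5 · 3.
23 is a primitive root mod 97 iff 23^(φ(97)/q) ≢ 1 for every prime q | φ(97), i.e. q ∈ {2, 3}.
23^48 ≡ 96 (mod 97)  [q = 2: ≢ 1 ✓]
23^32 ≡ 61 (mod 97)  [q = 3: ≢ 1 ✓]
Every test exponent gives a nontrivial residue, hence 23 generates the full group.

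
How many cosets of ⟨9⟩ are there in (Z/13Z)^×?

4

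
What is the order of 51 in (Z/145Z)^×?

Since 51 ∈ (Z/145Z)^×, its order divides φ(145) = φ(5·29) = (5−1)·(29−1) = 4·28 = 112 = 2^4 · 7.
Divisors of 112: 1, 2, 4, 7, 8, 14, 16, 28, 56, 112.
Compute 51^d (mod 145) for the divisors d until we hit 1:
51^1 ≡ 51 (mod 145)
51^2 ≡ 136 (mod 145)
51^4 ≡ 81 (mod 145)
51^7 ≡ 86 (mod 145)
51^8 ≡ 36 (mod 145)
51^14 ≡ 1 (mod 145) ✓
Hence ord(51) = 14.

14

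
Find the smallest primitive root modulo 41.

φ(41) = 41 − 1 = 40 = 2^3 · 5.
g is a primitive root iff g^(40/q) ≢ 1 (mod 41) for each prime q ∈ {2, 5}.
g = 2: 2^20 ≡ 1 — hits 1, so not a primitive root.
g = 3: 3^20 ≡ 40; 3^8 ≡ 1 — hits 1, so not a primitive root.
g = 4: 4^20 ≡ 1 — hits 1, so not a primitive root.
g = 5: 5^20 ≡ 1 — hits 1, so not a primitive root.
g = 6: 6^20 ≡ 40; 6^8 ≡ 10 — none is 1, so 6 is a primitive root.
So 6 is the smallest generator of (Z/41Z)^×.

6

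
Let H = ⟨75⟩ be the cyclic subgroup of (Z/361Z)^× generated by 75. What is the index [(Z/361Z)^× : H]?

The order of 75 must divide φ(361) = φ(19^2) = 19·(19−1) = 342 = 2 · 3^2 · 19.
Divisors of 342: 1, 2, 3, 6, 9, 18, 19, 38, 57, 114, 171, 342.
Evaluate successive powers at the divisors of 342:
75^1 ≡ 75 (mod 361)
75^2 ≡ 210 (mod 361)
75^3 ≡ 227 (mod 361)
75^6 ≡ 267 (mod 361)
75^9 ≡ 322 (mod 361)
75^18 ≡ 77 (mod 361)
75^19 ≡ 360 (mod 361)
75^38 ≡ 1 (mod 361) ✓
So ord_361(75) = 38, hence |⟨75⟩| = 38.
The index is φ(361) / ord(75) = 342 / 38 = 9.

9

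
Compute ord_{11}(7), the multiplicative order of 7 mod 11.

10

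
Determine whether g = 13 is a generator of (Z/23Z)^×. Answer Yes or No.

φ(23) = 23 − 1 = 22 = 2 · 11.
An element g generates (Z/23Z)^× iff g^(22/q) ≢ 1 (mod 23) for each prime q ∈ {2, 11}.
13^11 ≡ 1 (mod 23)  [q = 2: ≡ 1 ✗]
13^2 ≡ 8 (mod 23)  [q = 11: ≢ 1 ✓]
13^11 ≡ 1 shows ord(13) | 11, strictly less than φ(23); not a primitive root.

No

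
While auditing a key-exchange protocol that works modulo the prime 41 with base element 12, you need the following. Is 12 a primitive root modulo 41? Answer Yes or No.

Yes

φ(41) = 41 − 1 = 40 = 2^3 · 5.
An element g generates (Z/41Z)^× iff g^(40/q) ≢ 1 (mod 41) for each prime q ∈ {2, 5}.
12^20 ≡ 40 (mod 41)  [q = 2: ≢ 1 ✓]
12^8 ≡ 18 (mod 41)  [q = 5: ≢ 1 ✓]
None equal 1, so ord_41(12) = 40: 12 is a primitive root.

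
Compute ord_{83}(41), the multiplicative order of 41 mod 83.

The order of 41 must divide φ(83) = 83 − 1 = 82 = 2 · 41.
Divisors of 82: 1, 2, 41, 82.
Check 41^d mod 83 for each divisor in increasing order:
41^1 ≡ 41 (mod 83)
41^2 ≡ 21 (mod 83)
41^41 ≡ 1 (mod 83) ✓
The smallest such exponent is 41, so the order of 41 is 41.

41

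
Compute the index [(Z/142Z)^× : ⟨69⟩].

Since 69 ∈ (Z/142Z)^×, its order divides φ(142) = φ(2)·φ(71) = 1·70 = 70 = 2 · 5 · 7.
Divisors of 70: 1, 2, 5, 7, 10, 14, 35, 70.
Compute 69^d (mod 142) for the divisors d until we hit 1:
69^1 ≡ 69
69^2 ≡ 75
69^5 ≡ 39
69^7 ≡ 85
69^10 ≡ 101
69^14 ≡ 125
69^35 ≡ 141
69^70 ≡ 1
The order of 69 is 70, so the subgroup it generates has 70 elements.
[(Z/142Z)^× : ⟨69⟩] = 70/70 = 1.

1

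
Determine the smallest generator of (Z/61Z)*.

2

φ(61) = 61 − 1 = 60 = 2^2 · 3 · 5.
Test candidates g = 2, 3, … against the prime factors q ∈ {2, 3, 5} of φ(61): g is a generator iff g^(60/q) ≢ 1 for every such q.
g = 2: 2^30 ≡ 60; 2^20 ≡ 47; 2^12 ≡ 9 — none is 1, so 2 is a primitive root.
The smallest primitive root modulo 61 is 2.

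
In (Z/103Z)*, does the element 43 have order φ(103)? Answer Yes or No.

φ(103) = 103 − 1 = 102 = 2 · 3 · 17.
Test 43^(102/q) mod 103 for each prime factor q of 102:
43^51 ≡ 102 (mod 103)  [q = 2: ≢ 1 ✓]
43^34 ≡ 46 (mod 103)  [q = 3: ≢ 1 ✓]
43^6 ≡ 81 (mod 103)  [q = 17: ≢ 1 ✓]
Every test exponent gives a nontrivial residue, hence 43 generates the full group.

Yes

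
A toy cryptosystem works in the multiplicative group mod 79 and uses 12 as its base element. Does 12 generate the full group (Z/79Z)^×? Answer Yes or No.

No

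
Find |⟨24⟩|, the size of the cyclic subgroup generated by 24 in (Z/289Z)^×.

272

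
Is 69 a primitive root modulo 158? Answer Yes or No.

No

φ(158) = φ(2)·φ(79) = 1·78 = 78 = 2 · 3 · 13.
Test 69^(78/q) mod 158 for each prime factor q of 78:
69^39 ≡ 157 (mod 158)  [q = 2: ≢ 1 ✓]
69^26 ≡ 1 (mod 158)  [q = 3: ≡ 1 ✗]
69^6 ≡ 97 (mod 158)  [q = 13: ≢ 1 ✓]
The check at q = 3 fails, so 69 generates a proper subgroup.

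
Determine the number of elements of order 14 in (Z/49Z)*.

6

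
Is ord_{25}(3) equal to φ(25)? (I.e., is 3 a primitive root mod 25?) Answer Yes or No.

φ(25) = φ(5^2) = 5·(5−1) = 20 = 2^2 · 5.
3 is a primitive root mod 25 iff 3^(φ(25)/q) ≢ 1 for every prime q | φ(25), i.e. q ∈ {2, 5}.
3^10 ≡ 24 (mod 25)  [q = 2: ≢ 1 ✓]
3^4 ≡ 6 (mod 25)  [q = 5: ≢ 1 ✓]
None equal 1, so ord_25(3) = 20: 3 is a primitive root.

Yes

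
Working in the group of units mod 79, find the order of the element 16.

The order of 16 must divide φ(79) = 79 − 1 = 78 = 2 · 3 · 13.
Divisors of 78: 1, 2, 3, 6, 13, 26, 39, 78.
Check 16^d mod 79 for each divisor in increasing order:
16^1 ≡ 16
16^2 ≡ 19
16^3 ≡ 67
16^6 ≡ 65
16^13 ≡ 55
16^26 ≡ 23
16^39 ≡ 1
So ord_79(16) = 39.

39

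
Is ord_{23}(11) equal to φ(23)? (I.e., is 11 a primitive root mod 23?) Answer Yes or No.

φ(23) = 23 − 1 = 22 = 2 · 11.
Test 11^(22/q) mod 23 for each prime factor q of 22:
11^11 ≡ 22 (mod 23)  [q = 2: ≢ 1 ✓]
11^2 ≡ 6 (mod 23)  [q = 11: ≢ 1 ✓]
Every test exponent gives a nontrivial residue, hence 11 generates the full group.

Yes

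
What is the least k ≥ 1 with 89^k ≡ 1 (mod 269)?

By Lagrange's theorem, ord_269(89) divides φ(269) = 269 − 1 = 268 = 2^2 · 67.
Divisors of 268: 1, 2, 4, 67, 134, 268.
Compute 89^d (mod 269) for the divisors d until we hit 1:
89^1 ≡ 89 (mod 269)
89^2 ≡ 120 (mod 269)
89^4 ≡ 143 (mod 269)
89^67 ≡ 268 (mod 269)
89^134 ≡ 1 (mod 269) ✓
The smallest such exponent is 134, so the order of 89 is 134.

134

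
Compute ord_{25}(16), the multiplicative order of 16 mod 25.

ord(16) | φ(25) = φ(5^2) = 5·(5−1) = 20 = 2^2 · 5.
Divisors of 20: 1, 2, 4, 5, 10, 20.
Test each divisor d:
16^1 ≡ 16 (mod 25)
16^2 ≡ 6 (mod 25)
16^4 ≡ 11 (mod 25)
16^5 ≡ 1 (mod 25) ✓
Hence ord(16) = 5.

5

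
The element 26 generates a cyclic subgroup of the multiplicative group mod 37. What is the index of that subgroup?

12

Since 26 ∈ (Z/37Z)^×, its order divides φ(37) = 37 − 1 = 36 = 2^2 · 3^2.
Divisors of 36: 1, 2, 3, 4, 6, 9, 12, 18, 36.
Check 26^d mod 37 for each divisor in increasing order:
26^1 ≡ 26 (mod 37)
26^2 ≡ 10 (mod 37)
26^3 ≡ 1 (mod 37) ✓
Thus |⟨26⟩| = ord(26) = 3.
The index is φ(37) / ord(26) = 36 / 3 = 12.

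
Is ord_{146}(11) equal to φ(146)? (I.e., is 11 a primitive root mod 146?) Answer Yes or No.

Yes

φ(146) = φ(2)·φ(73) = 1·72 = 72 = 2^3 · 3^2.
11 is a primitive root mod 146 iff 11^(φ(146)/q) ≢ 1 for every prime q | φ(146), i.e. q ∈ {2, 3}.
11^36 ≡ 145 (mod 146)  [q = 2: ≢ 1 ✓]
11^24 ≡ 81 (mod 146)  [q = 3: ≢ 1 ✓]
Every test exponent gives a nontrivial residue, hence 11 generates the full group.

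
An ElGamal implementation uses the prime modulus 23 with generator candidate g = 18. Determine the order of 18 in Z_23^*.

11

The order of 18 must divide φ(23) = 23 − 1 = 22 = 2 · 11.
Divisors of 22: 1, 2, 11, 22.
Check 18^d mod 23 for each divisor in increasing order:
18^1 ≡ 18 (mod 23)
18^2 ≡ 2 (mod 23)
18^11 ≡ 1 (mod 23) ✓
Hence ord(18) = 11.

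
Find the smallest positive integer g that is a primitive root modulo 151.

6

φ(151) = 151 − 1 = 150 = 2 · 3 · 5^2.
g is a primitive root iff g^(150/q) ≢ 1 (mod 151) for each prime q ∈ {2, 3, 5}.
g = 2: 2^75 ≡ 1 — hits 1, so not a primitive root.
g = 3: 3^75 ≡ 150; 3^50 ≡ 1 — hits 1, so not a primitive root.
g = 4: 4^75 ≡ 1 — hits 1, so not a primitive root.
g = 5: 5^75 ≡ 1 — hits 1, so not a primitive root.
g = 6: 6^75 ≡ 150; 6^50 ≡ 32; 6^30 ≡ 59 — none is 1, so 6 is a primitive root.
Hence the least primitive root of 151 is 6.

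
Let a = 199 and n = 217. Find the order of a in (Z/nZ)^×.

ord(199) | φ(217) = φ(7·31) = (7−1)·(31−1) = 6·30 = 180 = 2^2 · 3^2 · 5.
Divisors of 180: 1, 2, 3, 4, 5, 6, 9, 10, 12, 15, 18, 20, 30, 36, 45, 60, 90, 180.
Test each divisor d:
199^1 ≡ 199 (mod 217)
199^2 ≡ 107 (mod 217)
199^3 ≡ 27 (mod 217)
199^4 ≡ 165 (mod 217)
199^5 ≡ 68 (mod 217)
199^6 ≡ 78 (mod 217)
199^9 ≡ 153 (mod 217)
199^10 ≡ 67 (mod 217)
199^12 ≡ 8 (mod 217)
199^15 ≡ 216 (mod 217)
199^18 ≡ 190 (mod 217)
199^20 ≡ 149 (mod 217)
199^30 ≡ 1 (mod 217) ✓
Hence ord(199) = 30.

30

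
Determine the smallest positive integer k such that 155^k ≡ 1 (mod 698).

174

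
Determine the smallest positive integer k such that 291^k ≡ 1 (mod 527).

120

By Lagrange's theorem, ord_527(291) divides φ(527) = φ(17·31) = (17−1)·(31−1) = 16·30 = 480 = 2^5 · 3 · 5.
Divisors of 480: 1, 2, 3, 4, 5, 6, 8, 10, 12, 15, 16, 20, 24, 30, 32, 40, 48, 60, 80, 96, 120, 160, 240, 480.
Check 291^d mod 527 for each divisor in increasing order:
291^1 ≡ 291 (mod 527)
291^2 ≡ 361 (mod 527)
291^3 ≡ 178 (mod 527)
291^4 ≡ 152 (mod 527)
291^5 ≡ 491 (mod 527)
291^6 ≡ 64 (mod 527)
291^8 ≡ 443 (mod 527)
291^10 ≡ 242 (mod 527)
291^12 ≡ 407 (mod 527)
291^15 ≡ 247 (mod 527)
291^16 ≡ 205 (mod 527)
291^20 ≡ 67 (mod 527)
291^24 ≡ 171 (mod 527)
291^30 ≡ 404 (mod 527)
291^32 ≡ 392 (mod 527)
291^40 ≡ 273 (mod 527)
291^48 ≡ 256 (mod 527)
291^60 ≡ 373 (mod 527)
291^80 ≡ 222 (mod 527)
291^96 ≡ 188 (mod 527)
291^120 ≡ 1 (mod 527) ✓
Therefore the multiplicative order of 291 modulo 527 is 120.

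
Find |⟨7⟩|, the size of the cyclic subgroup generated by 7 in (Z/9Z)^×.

3

The order of 7 must divide φ(9) = φ(3^2) = 3·(3−1) = 6 = 2 · 3.
Divisors of 6: 1, 2, 3, 6.
Compute 7^d (mod 9) for the divisors d until we hit 1:
7^1 ≡ 7 (mod 9)
7^2 ≡ 4 (mod 9)
7^3 ≡ 1 (mod 9) ✓
Hence ord(7) = 3.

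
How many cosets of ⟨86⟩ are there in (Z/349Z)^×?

By Lagrange's theorem, ord_349(86) divides φ(349) = 349 − 1 = 348 = 2^2 · 3 · 29.
Divisors of 348: 1, 2, 3, 4, 6, 12, 29, 58, 87, 116, 174, 348.
Test each divisor d:
86^1 ≡ 86
86^2 ≡ 67
86^3 ≡ 178
86^4 ≡ 301
86^6 ≡ 274
86^12 ≡ 41
86^29 ≡ 348
86^58 ≡ 1
The order of 86 is 58, so the subgroup it generates has 58 elements.
[(Z/349Z)^× : ⟨86⟩] = 348/58 = 6.

6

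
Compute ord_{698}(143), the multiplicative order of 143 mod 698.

By Lagrange's theorem, ord_698(143) divides φ(698) = φ(2)·φ(349) = 1·348 = 348 = 2^2 · 3 · 29.
Divisors of 348: 1, 2, 3, 4, 6, 12, 29, 58, 87, 116, 174, 348.
Check 143^d mod 698 for each divisor in increasing order:
143^1 ≡ 143 (mod 698)
143^2 ≡ 207 (mod 698)
143^3 ≡ 285 (mod 698)
143^4 ≡ 271 (mod 698)
143^6 ≡ 257 (mod 698)
143^12 ≡ 437 (mod 698)
143^29 ≡ 575 (mod 698)
143^58 ≡ 471 (mod 698)
143^87 ≡ 1 (mod 698) ✓
The smallest such exponent is 87, so the order of 143 is 87.

87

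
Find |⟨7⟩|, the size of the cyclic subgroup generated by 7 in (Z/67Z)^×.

66

ord(7) | φ(67) = 67 − 1 = 66 = 2 · 3 · 11.
Divisors of 66: 1, 2, 3, 6, 11, 22, 33, 66.
Compute 7^d (mod 67) for the divisors d until we hit 1:
7^1 ≡ 7 (mod 67)
7^2 ≡ 49 (mod 67)
7^3 ≡ 8 (mod 67)
7^6 ≡ 64 (mod 67)
7^11 ≡ 30 (mod 67)
7^22 ≡ 29 (mod 67)
7^33 ≡ 66 (mod 67)
7^66 ≡ 1 (mod 67) ✓
The smallest such exponent is 66, so the order of 7 is 66.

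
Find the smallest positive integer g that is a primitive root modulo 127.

3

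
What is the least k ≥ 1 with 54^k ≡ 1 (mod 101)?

Since 54 ∈ (Z/101Z)^×, its order divides φ(101) = 101 − 1 = 100 = 2^2 · 5^2.
Divisors of 100: 1, 2, 4, 5, 10, 20, 25, 50, 100.
Compute 54^d (mod 101) for the divisors d until we hit 1:
54^1 ≡ 54
54^2 ≡ 88
54^4 ≡ 68
54^5 ≡ 36
54^10 ≡ 84
54^20 ≡ 87
54^25 ≡ 1
So ord_101(54) = 25.

25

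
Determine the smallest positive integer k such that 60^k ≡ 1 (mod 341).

Since 60 ∈ (Z/341Z)^×, its order divides φ(341) = φ(11·31) = (11−1)·(31−1) = 10·30 = 300 = 2^2 · 3 · 5^2.
Divisors of 300: 1, 2, 3, 4, 5, 6, 10, 12, 15, 20, 25, 30, 50, 60, 75, 100, 150, 300.
Test each divisor d:
60^1 ≡ 60 (mod 341)
60^2 ≡ 190 (mod 341)
60^3 ≡ 147 (mod 341)
60^4 ≡ 295 (mod 341)
60^5 ≡ 309 (mod 341)
60^6 ≡ 126 (mod 341)
60^10 ≡ 1 (mod 341) ✓
Hence ord(60) = 10.

10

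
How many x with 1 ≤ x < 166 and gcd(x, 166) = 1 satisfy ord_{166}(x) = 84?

φ(166) = φ(2)·φ(83) = 1·82 = 82 = 2 · 41.
(Z/166Z)^× is cyclic (|G| = 82); a cyclic group of order m has exactly φ(d) elements of each order d | m, and none otherwise.
Here 82 is not a multiple of 84, so there are no elements of order 84.

0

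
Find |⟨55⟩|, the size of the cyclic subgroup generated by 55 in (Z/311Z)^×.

Since 55 ∈ (Z/311Z)^×, its order divides φ(311) = 311 − 1 = 310 = 2 · 5 · 31.
Divisors of 310: 1, 2, 5, 10, 31, 62, 155, 310.
Test each divisor d:
55^1 ≡ 55 (mod 311)
55^2 ≡ 226 (mod 311)
55^5 ≡ 228 (mod 311)
55^10 ≡ 47 (mod 311)
55^31 ≡ 305 (mod 311)
55^62 ≡ 36 (mod 311)
55^155 ≡ 310 (mod 311)
55^310 ≡ 1 (mod 311) ✓
Hence ord(55) = 310.

310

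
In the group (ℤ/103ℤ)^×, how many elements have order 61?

0

φ(103) = 103 − 1 = 102 = 2 · 3 · 17.
(Z/103Z)^× is cyclic (|G| = 102); a cyclic group of order m has exactly φ(d) elements of each order d | m, and none otherwise.
Since 61 ∤ 102, the count is 0.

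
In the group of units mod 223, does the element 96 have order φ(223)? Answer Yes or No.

Yes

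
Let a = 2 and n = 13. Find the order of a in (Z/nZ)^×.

12

ord(2) | φ(13) = 13 − 1 = 12 = 2^2 · 3.
Divisors of 12: 1, 2, 3, 4, 6, 12.
Check 2^d mod 13 for each divisor in increasing order:
2^1 ≡ 2 (mod 13)
2^2 ≡ 4 (mod 13)
2^3 ≡ 8 (mod 13)
2^4 ≡ 3 (mod 13)
2^6 ≡ 12 (mod 13)
2^12 ≡ 1 (mod 13) ✓
Therefore the multiplicative order of 2 modulo 13 is 12.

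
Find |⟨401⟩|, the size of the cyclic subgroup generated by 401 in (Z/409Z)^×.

By Lagrange's theorem, ord_409(401) divides φ(409) = 409 − 1 = 408 = 2^3 · 3 · 17.
Divisors of 408: 1, 2, 3, 4, 6, 8, 12, 17, 24, 34, 51, 68, 102, 136, 204, 408.
Evaluate successive powers at the divisors of 408:
401^1 ≡ 401 (mod 409)
401^2 ≡ 64 (mod 409)
401^3 ≡ 306 (mod 409)
401^4 ≡ 6 (mod 409)
401^6 ≡ 384 (mod 409)
401^8 ≡ 36 (mod 409)
401^12 ≡ 216 (mod 409)
401^17 ≡ 266 (mod 409)
401^24 ≡ 30 (mod 409)
401^34 ≡ 408 (mod 409)
401^51 ≡ 143 (mod 409)
401^68 ≡ 1 (mod 409) ✓
Hence ord(401) = 68.

68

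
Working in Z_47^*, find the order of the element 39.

46

The order of 39 must divide φ(47) = 47 − 1 = 46 = 2 · 23.
Divisors of 46: 1, 2, 23, 46.
Test each divisor d:
39^1 ≡ 39
39^2 ≡ 17
39^23 ≡ 46
39^46 ≡ 1
The smallest such exponent is 46, so the order of 39 is 46.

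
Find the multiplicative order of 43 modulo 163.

81

Since 43 ∈ (Z/163Z)^×, its order divides φ(163) = 163 − 1 = 162 = 2 · 3^4.
Divisors of 162: 1, 2, 3, 6, 9, 18, 27, 54, 81, 162.
Test each divisor d:
43^1 ≡ 43 (mod 163)
43^2 ≡ 56 (mod 163)
43^3 ≡ 126 (mod 163)
43^6 ≡ 65 (mod 163)
43^9 ≡ 40 (mod 163)
43^18 ≡ 133 (mod 163)
43^27 ≡ 104 (mod 163)
43^54 ≡ 58 (mod 163)
43^81 ≡ 1 (mod 163) ✓
Hence ord(43) = 81.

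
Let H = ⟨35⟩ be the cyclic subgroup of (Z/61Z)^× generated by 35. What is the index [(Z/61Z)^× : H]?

1

The order of 35 must divide φ(61) = 61 − 1 = 60 = 2^2 · 3 · 5.
Divisors of 60: 1, 2, 3, 4, 5, 6, 10, 12, 15, 20, 30, 60.
Compute 35^d (mod 61) for the divisors d until we hit 1:
35^1 ≡ 35
35^2 ≡ 5
35^3 ≡ 53
35^4 ≡ 25
35^5 ≡ 21
35^6 ≡ 3
35^10 ≡ 14
35^12 ≡ 9
35^15 ≡ 50
35^20 ≡ 13
35^30 ≡ 60
35^60 ≡ 1
The order of 35 is 60, so the subgroup it generates has 60 elements.
The index is φ(61) / ord(35) = 60 / 60 = 1.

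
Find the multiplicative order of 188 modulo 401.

40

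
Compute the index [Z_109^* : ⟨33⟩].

27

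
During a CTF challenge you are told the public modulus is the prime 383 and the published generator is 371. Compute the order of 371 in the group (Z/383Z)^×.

ord(371) | φ(383) = 383 − 1 = 382 = 2 · 191.
Divisors of 382: 1, 2, 191, 382.
Evaluate successive powers at the divisors of 382:
371^1 ≡ 371 (mod 383)
371^2 ≡ 144 (mod 383)
371^191 ≡ 382 (mod 383)
371^382 ≡ 1 (mod 383) ✓
Hence ord(371) = 382.

382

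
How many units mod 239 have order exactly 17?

φ(239) = 239 − 1 = 238 = 2 · 7 · 17.
(Z/239Z)^× is cyclic (|G| = 238); a cyclic group of order m has exactly φ(d) elements of each order d | m, and none otherwise.
17 | 238, and φ(17) = 17 − 1 = 16.

16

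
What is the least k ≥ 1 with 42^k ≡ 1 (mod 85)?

8

The order of 42 must divide φ(85) = φ(5·17) = (5−1)·(17−1) = 4·16 = 64 = 2^6.
Divisors of 64: 1, 2, 4, 8, 16, 32, 64.
Evaluate successive powers at the divisors of 64:
42^1 ≡ 42
42^2 ≡ 64
42^4 ≡ 16
42^8 ≡ 1
Therefore the multiplicative order of 42 modulo 85 is 8.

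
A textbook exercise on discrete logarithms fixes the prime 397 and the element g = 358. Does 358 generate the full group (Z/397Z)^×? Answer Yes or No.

φ(397) = 397 − 1 = 396 = 2^2 · 3^2 · 11.
An element g generates (Z/397Z)^× iff g^(396/q) ≢ 1 (mod 397) for each prime q ∈ {2, 3, 11}.
358^198 ≡ 396 (mod 397)  [q = 2: ≢ 1 ✓]
358^132 ≡ 362 (mod 397)  [q = 3: ≢ 1 ✓]
358^36 ≡ 393 (mod 397)  [q = 11: ≢ 1 ✓]
All checks pass, so 358 has order 396 and is a primitive root modulo 397.

Yes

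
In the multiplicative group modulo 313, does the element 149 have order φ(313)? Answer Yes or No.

φ(313) = 313 − 1 = 312 = 2^3 · 3 · 13.
It suffices to check that the order of 149 is not a proper divisor of 312: compute 149^(312/q) for q ∈ {2, 3, 13}.
149^156 ≡ 312 (mod 313)  [q = 2: ≢ 1 ✓]
149^104 ≡ 214 (mod 313)  [q = 3: ≢ 1 ✓]
149^24 ≡ 44 (mod 313)  [q = 13: ≢ 1 ✓]
All checks pass, so 149 has order 312 and is a primitive root modulo 313.

Yes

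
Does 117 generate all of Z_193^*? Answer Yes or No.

No

φ(193) = 193 − 1 = 192 = 2^6 · 3.
Test 117^(192/q) mod 193 for each prime factor q of 192:
117^96 ≡ 192 (mod 193)  [q = 2: ≢ 1 ✓]
117^64 ≡ 1 (mod 193)  [q = 3: ≡ 1 ✗]
The check at q = 3 fails, so 117 generates a proper subgroup.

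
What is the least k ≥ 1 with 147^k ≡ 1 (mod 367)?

The order of 147 must divide φ(367) = 367 − 1 = 366 = 2 · 3 · 61.
Divisors of 366: 1, 2, 3, 6, 61, 122, 183, 366.
Check 147^d mod 367 for each divisor in increasing order:
147^1 ≡ 147
147^2 ≡ 323
147^3 ≡ 138
147^6 ≡ 327
147^61 ≡ 366
147^122 ≡ 1
The smallest such exponent is 122, so the order of 147 is 122.

122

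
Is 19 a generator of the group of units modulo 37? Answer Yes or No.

φ(37) = 37 − 1 = 36 = 2^2 · 3^2.
It suffices to check that the order of 19 is not a proper divisor of 36: compute 19^(36/q) for q ∈ {2, 3}.
19^18 ≡ 36 (mod 37)  [q = 2: ≢ 1 ✓]
19^12 ≡ 10 (mod 37)  [q = 3: ≢ 1 ✓]
None equal 1, so ord_37(19) = 36: 19 is a primitive root.

Yes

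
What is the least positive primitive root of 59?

2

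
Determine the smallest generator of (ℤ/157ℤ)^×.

5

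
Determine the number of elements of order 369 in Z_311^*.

0

φ(311) = 311 − 1 = 310 = 2 · 5 · 31.
(Z/311Z)^× is cyclic (|G| = 310); a cyclic group of order m has exactly φ(d) elements of each order d | m, and none otherwise.
Here 310 is not a multiple of 369, so there are no elements of order 369.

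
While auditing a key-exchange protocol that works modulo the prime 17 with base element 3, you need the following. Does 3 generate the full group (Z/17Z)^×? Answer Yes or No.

φ(17) = 17 − 1 = 16 = 2^4.
3 is a primitive root mod 17 iff 3^(φ(17)/q) ≢ 1 for every prime q | φ(17), i.e. q ∈ {2}.
3^8 ≡ 16 (mod 17)  [q = 2: ≢ 1 ✓]
Every test exponent gives a nontrivial residue, hence 3 generates the full group.

Yes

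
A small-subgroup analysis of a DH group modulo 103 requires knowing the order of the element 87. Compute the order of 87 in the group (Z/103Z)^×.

102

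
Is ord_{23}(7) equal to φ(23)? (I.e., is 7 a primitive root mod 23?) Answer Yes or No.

φ(23) = 23 − 1 = 22 = 2 · 11.
An element g generates (Z/23Z)^× iff g^(22/q) ≢ 1 (mod 23) for each prime q ∈ {2, 11}.
7^11 ≡ 22 (mod 23)  [q = 2: ≢ 1 ✓]
7^2 ≡ 3 (mod 23)  [q = 11: ≢ 1 ✓]
All checks pass, so 7 has order 22 and is a primitive root modulo 23.

Yes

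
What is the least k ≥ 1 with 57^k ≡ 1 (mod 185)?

By Lagrange's theorem, ord_185(57) divides φ(185) = φ(5·37) = (5−1)·(37−1) = 4·36 = 144 = 2^4 · 3^2.
Divisors of 144: 1, 2, 3, 4, 6, 8, 9, 12, 16, 18, 24, 36, 48, 72, 144.
Evaluate successive powers at the divisors of 144:
57^1 ≡ 57 (mod 185)
57^2 ≡ 104 (mod 185)
57^3 ≡ 8 (mod 185)
57^4 ≡ 86 (mod 185)
57^6 ≡ 64 (mod 185)
57^8 ≡ 181 (mod 185)
57^9 ≡ 142 (mod 185)
57^12 ≡ 26 (mod 185)
57^16 ≡ 16 (mod 185)
57^18 ≡ 184 (mod 185)
57^24 ≡ 121 (mod 185)
57^36 ≡ 1 (mod 185) ✓
Hence ord(57) = 36.

36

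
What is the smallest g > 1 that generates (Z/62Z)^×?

3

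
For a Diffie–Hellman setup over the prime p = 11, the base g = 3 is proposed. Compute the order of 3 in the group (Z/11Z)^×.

By Lagrange's theorem, ord_11(3) divides φ(11) = 11 − 1 = 10 = 2 · 5.
Divisors of 10: 1, 2, 5, 10.
Evaluate successive powers at the divisors of 10:
3^1 ≡ 3 (mod 11)
3^2 ≡ 9 (mod 11)
3^5 ≡ 1 (mod 11) ✓
The smallest such exponent is 5, so the order of 3 is 5.

5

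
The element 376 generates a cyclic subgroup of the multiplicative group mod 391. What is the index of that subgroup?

4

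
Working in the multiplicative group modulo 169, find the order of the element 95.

78

The order of 95 must divide φ(169) = φ(13^2) = 13·(13−1) = 156 = 2^2 · 3 · 13.
Divisors of 156: 1, 2, 3, 4, 6, 12, 13, 26, 39, 52, 78, 156.
Test each divisor d:
95^1 ≡ 95 (mod 169)
95^2 ≡ 68 (mod 169)
95^3 ≡ 38 (mod 169)
95^4 ≡ 61 (mod 169)
95^6 ≡ 92 (mod 169)
95^12 ≡ 14 (mod 169)
95^13 ≡ 147 (mod 169)
95^26 ≡ 146 (mod 169)
95^39 ≡ 168 (mod 169)
95^52 ≡ 22 (mod 169)
95^78 ≡ 1 (mod 169) ✓
Hence ord(95) = 78.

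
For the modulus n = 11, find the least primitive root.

φ(11) = 11 − 1 = 10 = 2 · 5.
g is a primitive root iff g^(10/q) ≢ 1 (mod 11) for each prime q ∈ {2, 5}.
g = 2: 2^5 ≡ 10; 2^2 ≡ 4 — none is 1, so 2 is a primitive root.
So 2 is the smallest generator of (Z/11Z)^×.

2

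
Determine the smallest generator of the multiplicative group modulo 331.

3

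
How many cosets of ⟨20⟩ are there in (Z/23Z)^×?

The order of 20 must divide φ(23) = 23 − 1 = 22 = 2 · 11.
Divisors of 22: 1, 2, 11, 22.
Evaluate successive powers at the divisors of 22:
20^1 ≡ 20 (mod 23)
20^2 ≡ 9 (mod 23)
20^11 ≡ 22 (mod 23)
20^22 ≡ 1 (mod 23) ✓
Thus |⟨20⟩| = ord(20) = 22.
[(Z/23Z)^× : ⟨20⟩] = 22/22 = 1.

1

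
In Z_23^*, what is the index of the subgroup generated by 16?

ord(16) | φ(23) = 23 − 1 = 22 = 2 · 11.
Divisors of 22: 1, 2, 11, 22.
Test each divisor d:
16^1 ≡ 16
16^2 ≡ 3
16^11 ≡ 1
So ord_23(16) = 11, hence |⟨16⟩| = 11.
[(Z/23Z)^× : ⟨16⟩] = 22/11 = 2.

2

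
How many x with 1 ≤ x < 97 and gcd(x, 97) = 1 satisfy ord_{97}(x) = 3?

φ(97) = 97 − 1 = 96 = 2^5 · 3.
In a cyclic group of order 96, there are φ(d) elements of order d for each divisor d of 96, and zero for non-divisors.
3 | 96, and φ(3) = 3 − 1 = 2.

2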